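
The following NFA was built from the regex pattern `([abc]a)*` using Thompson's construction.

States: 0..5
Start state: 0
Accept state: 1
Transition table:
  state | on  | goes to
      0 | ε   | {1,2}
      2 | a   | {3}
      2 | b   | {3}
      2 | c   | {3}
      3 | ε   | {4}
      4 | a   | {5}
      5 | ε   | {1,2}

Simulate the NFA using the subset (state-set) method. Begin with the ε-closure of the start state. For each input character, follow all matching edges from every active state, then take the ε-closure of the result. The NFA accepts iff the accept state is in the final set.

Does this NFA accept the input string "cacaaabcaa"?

S₀ = ε-closure({0}) = {0,1,2}
'c' @ 1: {3,4}
'a' @ 2: {1,2,5}  ✓accept
'c' @ 3: {3,4}
'a' @ 4: {1,2,5}  ✓accept
'a' @ 5: {3,4}
'a' @ 6: {1,2,5}  ✓accept
'b' @ 7: {3,4}
'c' @ 8: {}  — no active states
rest 'aa' ignored (set empty)
after full input: {}  (accept=1 not in)

Answer: REJECT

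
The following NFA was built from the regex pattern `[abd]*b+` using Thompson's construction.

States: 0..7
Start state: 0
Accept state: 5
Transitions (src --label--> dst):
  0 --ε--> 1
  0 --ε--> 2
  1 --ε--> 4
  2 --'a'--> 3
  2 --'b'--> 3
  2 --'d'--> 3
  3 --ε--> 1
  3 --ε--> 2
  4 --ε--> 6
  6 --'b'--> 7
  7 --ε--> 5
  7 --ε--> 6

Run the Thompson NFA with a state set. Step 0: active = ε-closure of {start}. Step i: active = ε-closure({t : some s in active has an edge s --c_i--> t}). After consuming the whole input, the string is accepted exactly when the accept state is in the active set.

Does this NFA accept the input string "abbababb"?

S₀ = ε-closure({0}) = {0,1,2,4,6}
'a' @ 1: {1,2,3,4,6}
'b' @ 2: {1,2,3,4,5,6,7}  (accept∈set)
'b' @ 3: {1,2,3,4,5,6,7}  (accept∈set)
'a' @ 4: {1,2,3,4,6}
'b' @ 5: {1,2,3,4,5,6,7}  (accept∈set)
'a' @ 6: {1,2,3,4,6}
'b' @ 7: {1,2,3,4,5,6,7}  (accept∈set)
'b' @ 8: {1,2,3,4,5,6,7}  (accept∈set)
end set {1,2,3,4,5,6,7} — state 5 in

Answer: ACCEPT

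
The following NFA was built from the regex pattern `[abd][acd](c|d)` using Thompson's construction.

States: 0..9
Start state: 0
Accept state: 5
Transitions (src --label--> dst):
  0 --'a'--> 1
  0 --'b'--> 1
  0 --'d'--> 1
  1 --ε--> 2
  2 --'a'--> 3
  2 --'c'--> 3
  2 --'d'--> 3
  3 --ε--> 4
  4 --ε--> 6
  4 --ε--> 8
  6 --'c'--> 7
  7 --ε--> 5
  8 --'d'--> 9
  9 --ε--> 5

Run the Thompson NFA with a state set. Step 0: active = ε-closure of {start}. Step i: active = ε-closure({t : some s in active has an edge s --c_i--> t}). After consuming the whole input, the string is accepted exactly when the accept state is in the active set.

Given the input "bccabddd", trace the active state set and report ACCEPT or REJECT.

S₀ = ε-closure({0}) = {0}
'b' @ 1: {1,2}
'c' @ 2: {3,4,6,8}
'c' @ 3: {5,7}  (accept∈set)
'a' @ 4: {}  — dead — no transitions
rest 'bddd' ignored (set empty)
final: {}; accept 5 not in set

Answer: REJECT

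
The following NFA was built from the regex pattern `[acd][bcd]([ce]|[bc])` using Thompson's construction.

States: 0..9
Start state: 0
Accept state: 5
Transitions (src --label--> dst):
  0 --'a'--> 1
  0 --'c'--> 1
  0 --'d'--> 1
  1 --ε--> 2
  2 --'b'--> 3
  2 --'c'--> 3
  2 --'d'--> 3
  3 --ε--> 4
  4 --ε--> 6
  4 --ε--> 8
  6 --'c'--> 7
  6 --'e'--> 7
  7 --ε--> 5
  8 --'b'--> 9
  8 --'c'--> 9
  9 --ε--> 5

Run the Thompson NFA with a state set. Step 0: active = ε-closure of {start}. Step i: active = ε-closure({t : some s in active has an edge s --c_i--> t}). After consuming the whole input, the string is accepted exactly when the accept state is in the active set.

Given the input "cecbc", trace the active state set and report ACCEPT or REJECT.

start: ε-closure({0}) = {0}
'c' @ 1: {1,2}
'e' @ 2: {}  — state set empty
rest 'cbc' ignored (set empty)
after full input: {}  (accept=5 not in)

Answer: REJECT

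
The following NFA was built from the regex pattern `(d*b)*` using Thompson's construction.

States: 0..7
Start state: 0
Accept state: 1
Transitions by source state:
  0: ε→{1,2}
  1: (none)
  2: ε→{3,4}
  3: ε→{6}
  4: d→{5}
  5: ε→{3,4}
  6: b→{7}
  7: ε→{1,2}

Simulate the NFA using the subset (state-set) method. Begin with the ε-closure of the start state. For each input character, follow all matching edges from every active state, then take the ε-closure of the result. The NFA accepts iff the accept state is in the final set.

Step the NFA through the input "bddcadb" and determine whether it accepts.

start: ε-closure({0}) = {0,1,2,3,4,6}
'b' @ 1: {1,2,3,4,6,7}  (accept∈set)
'd' @ 2: {3,4,5,6}
'd' @ 3: {3,4,5,6}
'c' @ 4: {}  — no active states
rest 'adb' ignored (set empty)
end set {} — state 1 not in

Answer: REJECT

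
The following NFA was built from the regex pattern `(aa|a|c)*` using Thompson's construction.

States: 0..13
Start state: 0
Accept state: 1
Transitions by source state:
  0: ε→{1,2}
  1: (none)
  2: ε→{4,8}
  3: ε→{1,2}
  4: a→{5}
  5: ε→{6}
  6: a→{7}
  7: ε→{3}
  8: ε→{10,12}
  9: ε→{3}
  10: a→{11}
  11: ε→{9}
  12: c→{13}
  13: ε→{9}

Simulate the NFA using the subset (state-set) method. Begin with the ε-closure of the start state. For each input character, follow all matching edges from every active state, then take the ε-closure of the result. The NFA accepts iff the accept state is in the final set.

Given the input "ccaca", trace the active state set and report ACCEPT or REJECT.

S₀ = ε-closure({0}) = {0,1,2,4,8,10,12}
'c' @ 1: {1,2,3,4,8,9,10,12,13}  (accept∈set)
'c' @ 2: {1,2,3,4,8,9,10,12,13}  (accept∈set)
'a' @ 3: {1,2,3,4,5,6,8,9,10,11,12}  (accept∈set)
'c' @ 4: {1,2,3,4,8,9,10,12,13}  (accept∈set)
'a' @ 5: {1,2,3,4,5,6,8,9,10,11,12}  (accept∈set)
after full input: {1,2,3,4,5,6,8,9,10,11,12}  (accept=1 in)

Answer: ACCEPT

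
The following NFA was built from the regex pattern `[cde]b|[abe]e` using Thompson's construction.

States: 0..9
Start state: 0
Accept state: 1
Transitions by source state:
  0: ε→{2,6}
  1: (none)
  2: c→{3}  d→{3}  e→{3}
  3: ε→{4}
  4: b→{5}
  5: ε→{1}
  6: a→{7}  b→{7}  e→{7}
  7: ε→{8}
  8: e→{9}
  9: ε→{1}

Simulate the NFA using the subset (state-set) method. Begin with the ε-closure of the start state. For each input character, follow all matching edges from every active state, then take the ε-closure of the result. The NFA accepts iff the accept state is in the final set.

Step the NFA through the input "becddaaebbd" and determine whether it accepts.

S₀ = ε-closure({0}) = {0,2,6}
'b' @ 1: {7,8}
'e' @ 2: {1,9}  [accepting]
'c' @ 3: {}  — no active states
rest 'ddaaebbd' ignored (set empty)
after full input: {}  (accept=1 not in)

Answer: REJECT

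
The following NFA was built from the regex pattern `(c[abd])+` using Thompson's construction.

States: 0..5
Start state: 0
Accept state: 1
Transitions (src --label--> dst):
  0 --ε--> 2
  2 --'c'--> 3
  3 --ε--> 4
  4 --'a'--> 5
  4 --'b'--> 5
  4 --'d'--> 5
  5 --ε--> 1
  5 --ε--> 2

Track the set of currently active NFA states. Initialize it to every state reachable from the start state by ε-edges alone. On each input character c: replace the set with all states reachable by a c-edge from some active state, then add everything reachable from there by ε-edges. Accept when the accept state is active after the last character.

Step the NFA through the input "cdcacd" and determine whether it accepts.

start: ε-closure({0}) = {0,2}
'c' @ 1: {3,4}
'd' @ 2: {1,2,5}  [accepting]
'c' @ 3: {3,4}
'a' @ 4: {1,2,5}  [accepting]
'c' @ 5: {3,4}
'd' @ 6: {1,2,5}  [accepting]
end set {1,2,5} — state 1 in

Answer: ACCEPT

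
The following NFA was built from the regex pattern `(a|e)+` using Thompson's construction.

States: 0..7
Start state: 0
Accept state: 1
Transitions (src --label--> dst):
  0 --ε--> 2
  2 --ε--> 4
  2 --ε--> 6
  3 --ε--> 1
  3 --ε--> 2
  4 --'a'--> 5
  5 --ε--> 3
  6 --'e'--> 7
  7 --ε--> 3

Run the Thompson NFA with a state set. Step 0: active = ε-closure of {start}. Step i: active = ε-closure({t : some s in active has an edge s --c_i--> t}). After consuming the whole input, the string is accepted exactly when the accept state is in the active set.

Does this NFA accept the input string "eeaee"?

Answer: ACCEPT

Steps:
initial (ε-close {0}): {0,2,4,6}
'e' @ 1: {1,2,3,4,6,7}  ✓accept
'e' @ 2: {1,2,3,4,6,7}  ✓accept
'a' @ 3: {1,2,3,4,5,6}  ✓accept
'e' @ 4: {1,2,3,4,6,7}  ✓accept
'e' @ 5: {1,2,3,4,6,7}  ✓accept
after full input: {1,2,3,4,6,7}  (accept=1 in)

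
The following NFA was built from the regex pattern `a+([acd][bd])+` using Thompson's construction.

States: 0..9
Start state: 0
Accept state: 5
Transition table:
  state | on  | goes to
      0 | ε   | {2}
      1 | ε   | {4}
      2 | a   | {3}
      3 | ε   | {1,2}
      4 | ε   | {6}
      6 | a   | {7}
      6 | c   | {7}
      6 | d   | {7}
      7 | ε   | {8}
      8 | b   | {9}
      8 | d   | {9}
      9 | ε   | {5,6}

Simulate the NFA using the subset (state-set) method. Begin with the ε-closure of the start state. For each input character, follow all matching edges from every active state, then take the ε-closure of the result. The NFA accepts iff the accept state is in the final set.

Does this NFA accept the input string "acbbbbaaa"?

initial (ε-close {0}): {0,2}
'a' @ 1: {1,2,3,4,6}
'c' @ 2: {7,8}
'b' @ 3: {5,6,9}  ✓accept
'b' @ 4: {}  — state set empty
rest 'bbaaa' ignored (set empty)
after full input: {}  (accept=5 not in)

Answer: REJECT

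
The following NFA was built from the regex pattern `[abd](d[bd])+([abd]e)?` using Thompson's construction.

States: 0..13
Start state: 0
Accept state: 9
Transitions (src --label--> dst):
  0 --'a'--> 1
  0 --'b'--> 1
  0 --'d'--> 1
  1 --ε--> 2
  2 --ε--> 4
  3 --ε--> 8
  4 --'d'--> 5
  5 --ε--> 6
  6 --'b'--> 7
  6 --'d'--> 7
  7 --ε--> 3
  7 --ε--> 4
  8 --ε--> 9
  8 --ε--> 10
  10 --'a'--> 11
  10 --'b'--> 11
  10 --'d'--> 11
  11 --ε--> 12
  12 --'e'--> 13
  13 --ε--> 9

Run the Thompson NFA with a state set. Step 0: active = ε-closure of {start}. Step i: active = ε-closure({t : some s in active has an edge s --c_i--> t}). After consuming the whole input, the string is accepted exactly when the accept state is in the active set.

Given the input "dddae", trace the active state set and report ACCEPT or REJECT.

Answer: ACCEPT

Trace:
start: ε-closure({0}) = {0}
'd' @ 1: {1,2,4}
'd' @ 2: {5,6}
'd' @ 3: {3,4,7,8,9,10}  [accepting]
'a' @ 4: {11,12}
'e' @ 5: {9,13}  [accepting]
after full input: {9,13}  (accept=9 in)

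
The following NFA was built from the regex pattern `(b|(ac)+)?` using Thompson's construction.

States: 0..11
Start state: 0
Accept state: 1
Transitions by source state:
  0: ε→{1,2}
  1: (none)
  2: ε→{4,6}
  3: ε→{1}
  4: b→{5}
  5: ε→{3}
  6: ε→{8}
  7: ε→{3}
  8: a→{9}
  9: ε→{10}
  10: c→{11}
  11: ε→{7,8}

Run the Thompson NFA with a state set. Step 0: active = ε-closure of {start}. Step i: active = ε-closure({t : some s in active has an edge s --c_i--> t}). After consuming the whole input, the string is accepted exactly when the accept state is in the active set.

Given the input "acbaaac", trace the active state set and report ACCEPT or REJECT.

Answer: REJECT

Trace:
initial (ε-close {0}): {0,1,2,4,6,8}
'a' @ 1: {9,10}
'c' @ 2: {1,3,7,8,11}  [accepting]
'b' @ 3: {}  — no active states
rest 'aaac' ignored (set empty)
final: {}; accept 1 not in set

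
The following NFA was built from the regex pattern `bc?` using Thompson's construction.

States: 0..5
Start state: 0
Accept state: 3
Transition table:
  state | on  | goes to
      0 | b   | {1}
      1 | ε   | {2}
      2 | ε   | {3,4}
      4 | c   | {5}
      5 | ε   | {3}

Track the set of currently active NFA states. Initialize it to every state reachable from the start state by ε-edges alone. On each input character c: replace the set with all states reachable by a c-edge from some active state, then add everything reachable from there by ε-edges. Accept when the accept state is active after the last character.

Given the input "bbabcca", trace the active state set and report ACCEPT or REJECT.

start: ε-closure({0}) = {0}
'b' @ 1: {1,2,3,4}  [accepting]
'b' @ 2: {}  — dead — no transitions
rest 'abcca' ignored (set empty)
end set {} — state 3 not in

Answer: REJECT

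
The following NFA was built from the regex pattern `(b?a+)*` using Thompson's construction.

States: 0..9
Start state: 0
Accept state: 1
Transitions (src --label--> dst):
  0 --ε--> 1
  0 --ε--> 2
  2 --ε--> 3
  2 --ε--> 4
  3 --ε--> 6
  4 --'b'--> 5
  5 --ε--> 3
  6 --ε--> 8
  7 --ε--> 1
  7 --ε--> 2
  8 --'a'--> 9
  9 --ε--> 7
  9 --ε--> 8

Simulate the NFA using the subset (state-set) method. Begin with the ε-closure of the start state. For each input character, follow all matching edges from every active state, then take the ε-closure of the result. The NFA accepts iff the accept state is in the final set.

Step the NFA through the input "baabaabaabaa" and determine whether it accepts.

start: ε-closure({0}) = {0,1,2,3,4,6,8}
'b' @ 1: {3,5,6,8}
'a' @ 2: {1,2,3,4,6,7,8,9}  ✓accept
'a' @ 3: {1,2,3,4,6,7,8,9}  ✓accept
'b' @ 4: {3,5,6,8}
'a' @ 5: {1,2,3,4,6,7,8,9}  ✓accept
'a' @ 6: {1,2,3,4,6,7,8,9}  ✓accept
'b' @ 7: {3,5,6,8}
'a' @ 8: {1,2,3,4,6,7,8,9}  ✓accept
'a' @ 9: {1,2,3,4,6,7,8,9}  ✓accept
'b' @ 10: {3,5,6,8}
'a' @ 11: {1,2,3,4,6,7,8,9}  ✓accept
'a' @ 12: {1,2,3,4,6,7,8,9}  ✓accept
after full input: {1,2,3,4,6,7,8,9}  (accept=1 in)

Answer: ACCEPT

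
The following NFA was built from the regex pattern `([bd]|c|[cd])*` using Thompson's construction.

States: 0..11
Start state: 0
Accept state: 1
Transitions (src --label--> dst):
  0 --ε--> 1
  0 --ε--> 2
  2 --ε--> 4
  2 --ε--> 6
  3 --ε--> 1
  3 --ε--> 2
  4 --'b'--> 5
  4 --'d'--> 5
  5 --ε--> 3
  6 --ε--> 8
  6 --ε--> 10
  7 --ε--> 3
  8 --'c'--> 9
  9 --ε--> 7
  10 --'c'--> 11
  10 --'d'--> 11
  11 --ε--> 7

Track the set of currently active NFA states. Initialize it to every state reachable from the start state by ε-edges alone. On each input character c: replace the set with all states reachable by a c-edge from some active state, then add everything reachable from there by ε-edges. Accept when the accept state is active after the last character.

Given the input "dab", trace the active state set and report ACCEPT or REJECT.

Answer: REJECT

Derivation:
S₀ = ε-closure({0}) = {0,1,2,4,6,8,10}
'd' @ 1: {1,2,3,4,5,6,7,8,10,11}  ✓accept
'a' @ 2: {}  — dead — no transitions
rest 'b' ignored (set empty)
final: {}; accept 1 not in set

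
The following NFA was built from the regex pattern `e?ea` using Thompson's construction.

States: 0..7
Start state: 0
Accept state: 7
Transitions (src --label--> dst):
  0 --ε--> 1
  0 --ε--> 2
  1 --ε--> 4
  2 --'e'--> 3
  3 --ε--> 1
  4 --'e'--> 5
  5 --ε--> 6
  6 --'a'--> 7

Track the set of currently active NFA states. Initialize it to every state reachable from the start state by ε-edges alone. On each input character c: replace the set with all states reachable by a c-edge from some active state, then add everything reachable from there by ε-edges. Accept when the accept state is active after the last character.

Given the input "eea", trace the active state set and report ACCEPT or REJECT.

Answer: ACCEPT

Trace:
initial (ε-close {0}): {0,1,2,4}
'e' @ 1: {1,3,4,5,6}
'e' @ 2: {5,6}
'a' @ 3: {7}  (accept∈set)
final: {7}; accept 7 in set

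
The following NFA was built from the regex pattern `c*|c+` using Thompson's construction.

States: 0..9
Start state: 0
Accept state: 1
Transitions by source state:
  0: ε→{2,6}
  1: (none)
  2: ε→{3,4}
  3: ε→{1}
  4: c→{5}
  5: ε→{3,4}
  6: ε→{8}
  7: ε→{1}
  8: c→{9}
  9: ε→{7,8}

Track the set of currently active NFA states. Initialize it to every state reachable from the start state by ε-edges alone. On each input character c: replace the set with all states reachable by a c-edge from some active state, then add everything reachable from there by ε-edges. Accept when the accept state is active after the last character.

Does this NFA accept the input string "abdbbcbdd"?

Answer: REJECT

Steps:
initial (ε-close {0}): {0,1,2,3,4,6,8}
'a' @ 1: {}  — no active states
rest 'bdbbcbdd' ignored (set empty)
final: {}; accept 1 not in set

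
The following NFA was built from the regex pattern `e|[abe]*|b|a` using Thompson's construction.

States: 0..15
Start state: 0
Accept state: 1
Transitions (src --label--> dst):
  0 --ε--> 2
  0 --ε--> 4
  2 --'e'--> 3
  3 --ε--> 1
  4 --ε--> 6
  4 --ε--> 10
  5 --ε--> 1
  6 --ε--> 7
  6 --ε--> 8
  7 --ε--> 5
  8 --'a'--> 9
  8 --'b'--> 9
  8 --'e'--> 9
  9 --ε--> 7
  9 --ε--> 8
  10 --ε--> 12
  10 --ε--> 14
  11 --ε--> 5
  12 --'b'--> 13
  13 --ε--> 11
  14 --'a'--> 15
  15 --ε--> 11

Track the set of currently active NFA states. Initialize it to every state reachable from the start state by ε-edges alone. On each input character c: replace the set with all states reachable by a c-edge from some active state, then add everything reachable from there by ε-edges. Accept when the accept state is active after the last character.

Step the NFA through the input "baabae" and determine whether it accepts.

S₀ = ε-closure({0}) = {0,1,2,4,5,6,7,8,10,12,14}
'b' @ 1: {1,5,7,8,9,11,13}  (accept∈set)
'a' @ 2: {1,5,7,8,9}  (accept∈set)
'a' @ 3: {1,5,7,8,9}  (accept∈set)
'b' @ 4: {1,5,7,8,9}  (accept∈set)
'a' @ 5: {1,5,7,8,9}  (accept∈set)
'e' @ 6: {1,5,7,8,9}  (accept∈set)
end set {1,5,7,8,9} — state 1 in

Answer: ACCEPT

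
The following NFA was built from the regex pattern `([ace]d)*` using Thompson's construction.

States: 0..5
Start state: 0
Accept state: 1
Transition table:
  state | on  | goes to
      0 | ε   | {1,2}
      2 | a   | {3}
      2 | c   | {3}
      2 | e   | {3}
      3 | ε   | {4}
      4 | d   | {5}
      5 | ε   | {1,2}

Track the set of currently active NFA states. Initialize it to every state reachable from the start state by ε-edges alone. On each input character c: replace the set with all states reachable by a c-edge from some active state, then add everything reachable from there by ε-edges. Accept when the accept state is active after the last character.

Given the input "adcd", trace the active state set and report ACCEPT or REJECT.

initial (ε-close {0}): {0,1,2}
'a' @ 1: {3,4}
'd' @ 2: {1,2,5}  ✓accept
'c' @ 3: {3,4}
'd' @ 4: {1,2,5}  ✓accept
end set {1,2,5} — state 1 in

Answer: ACCEPT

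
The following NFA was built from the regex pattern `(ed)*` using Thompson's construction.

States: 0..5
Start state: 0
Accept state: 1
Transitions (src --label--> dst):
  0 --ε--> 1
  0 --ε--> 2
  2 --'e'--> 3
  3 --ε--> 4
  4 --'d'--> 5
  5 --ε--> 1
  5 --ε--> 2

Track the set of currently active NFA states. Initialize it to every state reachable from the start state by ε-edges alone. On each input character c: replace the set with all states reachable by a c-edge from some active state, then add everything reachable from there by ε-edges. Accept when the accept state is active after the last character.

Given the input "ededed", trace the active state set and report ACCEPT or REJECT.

S₀ = ε-closure({0}) = {0,1,2}
'e' @ 1: {3,4}
'd' @ 2: {1,2,5}  [accepting]
'e' @ 3: {3,4}
'd' @ 4: {1,2,5}  [accepting]
'e' @ 5: {3,4}
'd' @ 6: {1,2,5}  [accepting]
final: {1,2,5}; accept 1 in set

Answer: ACCEPT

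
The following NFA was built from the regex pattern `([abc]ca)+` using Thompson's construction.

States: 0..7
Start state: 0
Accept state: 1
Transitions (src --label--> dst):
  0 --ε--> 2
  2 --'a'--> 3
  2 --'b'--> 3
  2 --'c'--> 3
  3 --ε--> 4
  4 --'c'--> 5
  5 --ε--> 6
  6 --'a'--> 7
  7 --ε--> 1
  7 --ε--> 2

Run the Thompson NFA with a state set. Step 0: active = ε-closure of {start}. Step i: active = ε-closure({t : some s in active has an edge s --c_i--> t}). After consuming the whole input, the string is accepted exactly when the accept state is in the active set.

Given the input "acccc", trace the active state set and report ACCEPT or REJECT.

S₀ = ε-closure({0}) = {0,2}
'a' @ 1: {3,4}
'c' @ 2: {5,6}
'c' @ 3: {}  — state set empty
rest 'cc' ignored (set empty)
after full input: {}  (accept=1 not in)

Answer: REJECT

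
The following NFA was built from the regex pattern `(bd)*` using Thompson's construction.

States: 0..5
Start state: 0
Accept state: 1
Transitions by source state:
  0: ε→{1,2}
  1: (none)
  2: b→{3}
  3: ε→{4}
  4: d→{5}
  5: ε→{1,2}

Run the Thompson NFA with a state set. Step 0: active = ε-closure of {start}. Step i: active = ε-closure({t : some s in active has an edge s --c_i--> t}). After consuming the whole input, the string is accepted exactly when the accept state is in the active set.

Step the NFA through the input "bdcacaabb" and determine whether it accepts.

initial (ε-close {0}): {0,1,2}
'b' @ 1: {3,4}
'd' @ 2: {1,2,5}  (accept∈set)
'c' @ 3: {}  — state set empty
rest 'acaabb' ignored (set empty)
after full input: {}  (accept=1 not in)

Answer: REJECT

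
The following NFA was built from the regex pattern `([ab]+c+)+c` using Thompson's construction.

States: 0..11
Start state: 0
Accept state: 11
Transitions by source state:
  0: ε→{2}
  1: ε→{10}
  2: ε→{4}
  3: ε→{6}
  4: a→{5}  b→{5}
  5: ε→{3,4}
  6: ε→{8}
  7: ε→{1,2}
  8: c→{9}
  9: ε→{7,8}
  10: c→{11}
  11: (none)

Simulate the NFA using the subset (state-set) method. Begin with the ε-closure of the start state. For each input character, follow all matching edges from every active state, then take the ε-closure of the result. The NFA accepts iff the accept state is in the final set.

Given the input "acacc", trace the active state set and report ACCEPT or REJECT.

Answer: ACCEPT

Trace:
S₀ = ε-closure({0}) = {0,2,4}
'a' @ 1: {3,4,5,6,8}
'c' @ 2: {1,2,4,7,8,9,10}
'a' @ 3: {3,4,5,6,8}
'c' @ 4: {1,2,4,7,8,9,10}
'c' @ 5: {1,2,4,7,8,9,10,11}  ✓accept
after full input: {1,2,4,7,8,9,10,11}  (accept=11 in)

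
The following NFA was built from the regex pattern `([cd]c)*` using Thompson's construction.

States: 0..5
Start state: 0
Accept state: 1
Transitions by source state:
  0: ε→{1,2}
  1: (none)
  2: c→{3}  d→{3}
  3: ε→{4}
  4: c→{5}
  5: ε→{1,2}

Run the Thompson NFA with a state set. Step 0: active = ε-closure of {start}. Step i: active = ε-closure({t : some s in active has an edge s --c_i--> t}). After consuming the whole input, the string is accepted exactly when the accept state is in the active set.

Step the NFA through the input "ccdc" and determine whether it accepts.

Answer: ACCEPT

Steps:
initial (ε-close {0}): {0,1,2}
'c' @ 1: {3,4}
'c' @ 2: {1,2,5}  (accept∈set)
'd' @ 3: {3,4}
'c' @ 4: {1,2,5}  (accept∈set)
final: {1,2,5}; accept 1 in set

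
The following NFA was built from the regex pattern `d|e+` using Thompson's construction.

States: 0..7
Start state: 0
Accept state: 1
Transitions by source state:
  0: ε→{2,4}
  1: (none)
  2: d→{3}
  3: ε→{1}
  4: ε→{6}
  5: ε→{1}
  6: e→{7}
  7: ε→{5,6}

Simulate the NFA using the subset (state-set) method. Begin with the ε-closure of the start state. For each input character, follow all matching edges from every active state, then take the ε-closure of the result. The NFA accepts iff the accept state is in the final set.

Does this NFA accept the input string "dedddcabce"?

initial (ε-close {0}): {0,2,4,6}
'd' @ 1: {1,3}  (accept∈set)
'e' @ 2: {}  — state set empty
rest 'dddcabce' ignored (set empty)
after full input: {}  (accept=1 not in)

Answer: REJECT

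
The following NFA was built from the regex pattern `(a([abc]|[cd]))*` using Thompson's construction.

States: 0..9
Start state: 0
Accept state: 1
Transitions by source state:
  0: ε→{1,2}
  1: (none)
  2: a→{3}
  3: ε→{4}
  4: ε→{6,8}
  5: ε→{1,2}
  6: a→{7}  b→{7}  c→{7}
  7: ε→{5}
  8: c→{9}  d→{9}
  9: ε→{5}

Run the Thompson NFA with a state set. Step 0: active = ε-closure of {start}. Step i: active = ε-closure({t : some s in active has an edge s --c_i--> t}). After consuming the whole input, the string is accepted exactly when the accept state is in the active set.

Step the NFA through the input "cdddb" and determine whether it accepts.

start: ε-closure({0}) = {0,1,2}
'c' @ 1: {}  — state set empty
rest 'dddb' ignored (set empty)
end set {} — state 1 not in

Answer: REJECT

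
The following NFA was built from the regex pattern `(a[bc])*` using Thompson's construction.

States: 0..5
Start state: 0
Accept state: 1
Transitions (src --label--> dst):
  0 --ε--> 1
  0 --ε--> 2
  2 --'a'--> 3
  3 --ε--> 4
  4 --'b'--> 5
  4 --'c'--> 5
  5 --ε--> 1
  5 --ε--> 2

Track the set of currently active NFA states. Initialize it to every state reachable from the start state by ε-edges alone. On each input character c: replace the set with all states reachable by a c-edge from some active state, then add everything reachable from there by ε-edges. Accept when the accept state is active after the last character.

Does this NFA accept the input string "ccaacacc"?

Answer: REJECT

Derivation:
start: ε-closure({0}) = {0,1,2}
'c' @ 1: {}  — no active states
rest 'caacacc' ignored (set empty)
end set {} — state 1 not in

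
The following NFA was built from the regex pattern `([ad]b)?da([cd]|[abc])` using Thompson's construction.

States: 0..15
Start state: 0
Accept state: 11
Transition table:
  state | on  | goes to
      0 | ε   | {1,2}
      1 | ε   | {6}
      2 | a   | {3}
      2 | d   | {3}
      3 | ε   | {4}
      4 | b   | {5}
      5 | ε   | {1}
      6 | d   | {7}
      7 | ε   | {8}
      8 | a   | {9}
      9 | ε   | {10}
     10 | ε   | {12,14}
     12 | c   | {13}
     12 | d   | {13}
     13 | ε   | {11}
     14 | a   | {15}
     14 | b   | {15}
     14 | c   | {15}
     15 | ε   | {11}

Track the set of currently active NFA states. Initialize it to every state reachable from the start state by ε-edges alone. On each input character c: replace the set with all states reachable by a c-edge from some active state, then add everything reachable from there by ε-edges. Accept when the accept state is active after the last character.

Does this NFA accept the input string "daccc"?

initial (ε-close {0}): {0,1,2,6}
'd' @ 1: {3,4,7,8}
'a' @ 2: {9,10,12,14}
'c' @ 3: {11,13,15}  ✓accept
'c' @ 4: {}  — dead — no transitions
rest 'c' ignored (set empty)
final: {}; accept 11 not in set

Answer: REJECT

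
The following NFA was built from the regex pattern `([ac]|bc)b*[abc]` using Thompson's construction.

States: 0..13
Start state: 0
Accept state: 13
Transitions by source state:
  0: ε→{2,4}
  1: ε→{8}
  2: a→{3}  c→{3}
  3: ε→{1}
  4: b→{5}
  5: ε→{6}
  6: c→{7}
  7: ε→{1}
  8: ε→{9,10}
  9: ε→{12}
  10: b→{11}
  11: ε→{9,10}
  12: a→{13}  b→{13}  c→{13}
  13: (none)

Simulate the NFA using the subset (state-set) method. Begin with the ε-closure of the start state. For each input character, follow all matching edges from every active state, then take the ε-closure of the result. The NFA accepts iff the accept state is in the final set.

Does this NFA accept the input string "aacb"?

Answer: REJECT

Derivation:
initial (ε-close {0}): {0,2,4}
'a' @ 1: {1,3,8,9,10,12}
'a' @ 2: {13}  (accept∈set)
'c' @ 3: {}  — state set empty
rest 'b' ignored (set empty)
end set {} — state 13 not in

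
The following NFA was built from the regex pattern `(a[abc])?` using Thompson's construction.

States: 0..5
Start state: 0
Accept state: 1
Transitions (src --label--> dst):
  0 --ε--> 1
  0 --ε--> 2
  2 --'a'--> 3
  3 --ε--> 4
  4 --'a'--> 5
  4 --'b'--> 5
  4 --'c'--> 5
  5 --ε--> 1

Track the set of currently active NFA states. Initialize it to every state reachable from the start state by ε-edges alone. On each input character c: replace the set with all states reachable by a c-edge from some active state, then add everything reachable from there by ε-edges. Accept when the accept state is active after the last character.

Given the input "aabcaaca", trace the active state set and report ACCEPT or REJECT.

initial (ε-close {0}): {0,1,2}
'a' @ 1: {3,4}
'a' @ 2: {1,5}  (accept∈set)
'b' @ 3: {}  — state set empty
rest 'caaca' ignored (set empty)
final: {}; accept 1 not in set

Answer: REJECT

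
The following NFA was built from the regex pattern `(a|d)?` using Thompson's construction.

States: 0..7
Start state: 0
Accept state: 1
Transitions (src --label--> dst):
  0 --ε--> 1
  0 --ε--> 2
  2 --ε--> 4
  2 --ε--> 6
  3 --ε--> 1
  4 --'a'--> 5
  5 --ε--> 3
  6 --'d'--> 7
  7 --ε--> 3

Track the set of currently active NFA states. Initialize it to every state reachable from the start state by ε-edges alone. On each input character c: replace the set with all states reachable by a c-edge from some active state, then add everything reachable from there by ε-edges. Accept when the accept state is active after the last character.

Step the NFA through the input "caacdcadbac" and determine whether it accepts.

Answer: REJECT

Derivation:
initial (ε-close {0}): {0,1,2,4,6}
'c' @ 1: {}  — no active states
rest 'aacdcadbac' ignored (set empty)
end set {} — state 1 not in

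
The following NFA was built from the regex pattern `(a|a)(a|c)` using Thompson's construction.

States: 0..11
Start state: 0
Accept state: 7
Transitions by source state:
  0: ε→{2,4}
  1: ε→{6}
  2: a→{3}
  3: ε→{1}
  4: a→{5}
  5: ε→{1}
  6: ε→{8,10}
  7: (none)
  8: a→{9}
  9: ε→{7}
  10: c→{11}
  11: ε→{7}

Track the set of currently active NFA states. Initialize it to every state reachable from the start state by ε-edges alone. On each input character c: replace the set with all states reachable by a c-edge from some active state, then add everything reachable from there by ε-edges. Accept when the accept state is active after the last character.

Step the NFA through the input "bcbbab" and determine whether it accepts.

S₀ = ε-closure({0}) = {0,2,4}
'b' @ 1: {}  — dead — no transitions
rest 'cbbab' ignored (set empty)
final: {}; accept 7 not in set

Answer: REJECT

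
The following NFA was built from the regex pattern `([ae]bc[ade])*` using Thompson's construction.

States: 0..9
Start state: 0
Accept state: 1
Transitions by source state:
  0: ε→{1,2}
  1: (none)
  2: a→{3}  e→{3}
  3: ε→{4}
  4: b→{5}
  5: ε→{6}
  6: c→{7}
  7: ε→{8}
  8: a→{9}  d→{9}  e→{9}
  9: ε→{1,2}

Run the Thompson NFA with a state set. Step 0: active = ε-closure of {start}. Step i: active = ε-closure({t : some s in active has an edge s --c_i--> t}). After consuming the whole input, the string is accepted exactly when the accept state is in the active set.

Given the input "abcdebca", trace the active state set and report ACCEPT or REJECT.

start: ε-closure({0}) = {0,1,2}
'a' @ 1: {3,4}
'b' @ 2: {5,6}
'c' @ 3: {7,8}
'd' @ 4: {1,2,9}  [accepting]
'e' @ 5: {3,4}
'b' @ 6: {5,6}
'c' @ 7: {7,8}
'a' @ 8: {1,2,9}  [accepting]
final: {1,2,9}; accept 1 in set

Answer: ACCEPT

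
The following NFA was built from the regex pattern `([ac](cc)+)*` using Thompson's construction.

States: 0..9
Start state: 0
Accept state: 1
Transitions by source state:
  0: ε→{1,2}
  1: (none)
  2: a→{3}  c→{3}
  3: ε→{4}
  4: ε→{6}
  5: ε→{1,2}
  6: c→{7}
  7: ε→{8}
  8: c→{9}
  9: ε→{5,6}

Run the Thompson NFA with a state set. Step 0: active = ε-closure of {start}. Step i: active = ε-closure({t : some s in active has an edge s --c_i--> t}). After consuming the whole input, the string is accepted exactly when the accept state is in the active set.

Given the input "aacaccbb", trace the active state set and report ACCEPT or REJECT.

initial (ε-close {0}): {0,1,2}
'a' @ 1: {3,4,6}
'a' @ 2: {}  — state set empty
rest 'caccbb' ignored (set empty)
final: {}; accept 1 not in set

Answer: REJECT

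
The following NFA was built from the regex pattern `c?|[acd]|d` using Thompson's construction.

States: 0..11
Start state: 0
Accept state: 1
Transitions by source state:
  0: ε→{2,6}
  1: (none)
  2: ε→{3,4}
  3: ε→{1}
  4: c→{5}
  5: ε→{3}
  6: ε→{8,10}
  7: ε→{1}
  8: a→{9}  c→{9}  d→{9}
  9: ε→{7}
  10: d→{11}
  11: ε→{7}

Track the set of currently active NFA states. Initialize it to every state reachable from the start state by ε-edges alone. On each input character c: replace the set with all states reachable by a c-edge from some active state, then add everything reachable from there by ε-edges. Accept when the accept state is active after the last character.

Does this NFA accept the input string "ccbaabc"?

S₀ = ε-closure({0}) = {0,1,2,3,4,6,8,10}
'c' @ 1: {1,3,5,7,9}  [accepting]
'c' @ 2: {}  — state set empty
rest 'baabc' ignored (set empty)
after full input: {}  (accept=1 not in)

Answer: REJECT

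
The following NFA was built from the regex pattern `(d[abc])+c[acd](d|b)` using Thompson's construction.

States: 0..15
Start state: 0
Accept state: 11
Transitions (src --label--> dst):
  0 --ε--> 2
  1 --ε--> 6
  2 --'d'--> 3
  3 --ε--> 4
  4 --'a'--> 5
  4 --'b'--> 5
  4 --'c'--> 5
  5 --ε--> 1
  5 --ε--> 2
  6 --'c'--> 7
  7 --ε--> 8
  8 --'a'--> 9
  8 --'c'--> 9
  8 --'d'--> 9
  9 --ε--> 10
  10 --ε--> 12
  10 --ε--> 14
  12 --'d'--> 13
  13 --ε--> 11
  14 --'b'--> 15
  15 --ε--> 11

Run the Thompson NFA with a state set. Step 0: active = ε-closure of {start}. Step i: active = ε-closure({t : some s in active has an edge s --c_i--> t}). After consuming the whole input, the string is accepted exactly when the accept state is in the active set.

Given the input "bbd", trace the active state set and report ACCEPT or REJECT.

Answer: REJECT

Steps:
start: ε-closure({0}) = {0,2}
'b' @ 1: {}  — no active states
rest 'bd' ignored (set empty)
after full input: {}  (accept=11 not in)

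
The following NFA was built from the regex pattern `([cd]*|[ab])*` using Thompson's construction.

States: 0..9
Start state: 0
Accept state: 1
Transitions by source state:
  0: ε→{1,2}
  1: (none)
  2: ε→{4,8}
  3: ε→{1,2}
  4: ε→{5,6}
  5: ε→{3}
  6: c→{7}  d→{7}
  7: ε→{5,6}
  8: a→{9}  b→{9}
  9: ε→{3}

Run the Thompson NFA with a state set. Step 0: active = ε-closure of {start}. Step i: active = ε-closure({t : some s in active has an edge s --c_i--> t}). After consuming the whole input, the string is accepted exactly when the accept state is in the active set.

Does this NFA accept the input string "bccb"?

Answer: ACCEPT

Derivation:
initial (ε-close {0}): {0,1,2,3,4,5,6,8}
'b' @ 1: {1,2,3,4,5,6,8,9}  [accepting]
'c' @ 2: {1,2,3,4,5,6,7,8}  [accepting]
'c' @ 3: {1,2,3,4,5,6,7,8}  [accepting]
'b' @ 4: {1,2,3,4,5,6,8,9}  [accepting]
final: {1,2,3,4,5,6,8,9}; accept 1 in set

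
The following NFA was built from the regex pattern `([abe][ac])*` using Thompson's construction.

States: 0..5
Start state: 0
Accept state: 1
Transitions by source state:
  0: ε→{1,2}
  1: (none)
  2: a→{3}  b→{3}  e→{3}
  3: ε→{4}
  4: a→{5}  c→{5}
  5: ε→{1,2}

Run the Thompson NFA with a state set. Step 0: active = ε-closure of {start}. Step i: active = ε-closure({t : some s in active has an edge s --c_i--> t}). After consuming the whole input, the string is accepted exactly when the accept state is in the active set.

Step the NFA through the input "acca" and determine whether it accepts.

Answer: REJECT

Derivation:
S₀ = ε-closure({0}) = {0,1,2}
'a' @ 1: {3,4}
'c' @ 2: {1,2,5}  [accepting]
'c' @ 3: {}  — no active states
rest 'a' ignored (set empty)
end set {} — state 1 not in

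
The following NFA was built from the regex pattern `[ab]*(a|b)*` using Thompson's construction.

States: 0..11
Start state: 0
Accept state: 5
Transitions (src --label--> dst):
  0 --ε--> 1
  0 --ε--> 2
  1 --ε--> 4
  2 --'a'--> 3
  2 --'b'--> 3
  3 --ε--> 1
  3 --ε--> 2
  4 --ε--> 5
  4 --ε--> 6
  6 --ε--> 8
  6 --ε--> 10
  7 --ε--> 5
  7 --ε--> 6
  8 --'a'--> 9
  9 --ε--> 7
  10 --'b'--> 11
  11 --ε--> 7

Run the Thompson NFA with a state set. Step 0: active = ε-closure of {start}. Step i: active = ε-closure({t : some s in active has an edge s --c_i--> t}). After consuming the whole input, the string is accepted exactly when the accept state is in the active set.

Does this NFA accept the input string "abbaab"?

Answer: ACCEPT

Trace:
initial (ε-close {0}): {0,1,2,4,5,6,8,10}
'a' @ 1: {1,2,3,4,5,6,7,8,9,10}  (accept∈set)
'b' @ 2: {1,2,3,4,5,6,7,8,10,11}  (accept∈set)
'b' @ 3: {1,2,3,4,5,6,7,8,10,11}  (accept∈set)
'a' @ 4: {1,2,3,4,5,6,7,8,9,10}  (accept∈set)
'a' @ 5: {1,2,3,4,5,6,7,8,9,10}  (accept∈set)
'b' @ 6: {1,2,3,4,5,6,7,8,10,11}  (accept∈set)
final: {1,2,3,4,5,6,7,8,10,11}; accept 5 in set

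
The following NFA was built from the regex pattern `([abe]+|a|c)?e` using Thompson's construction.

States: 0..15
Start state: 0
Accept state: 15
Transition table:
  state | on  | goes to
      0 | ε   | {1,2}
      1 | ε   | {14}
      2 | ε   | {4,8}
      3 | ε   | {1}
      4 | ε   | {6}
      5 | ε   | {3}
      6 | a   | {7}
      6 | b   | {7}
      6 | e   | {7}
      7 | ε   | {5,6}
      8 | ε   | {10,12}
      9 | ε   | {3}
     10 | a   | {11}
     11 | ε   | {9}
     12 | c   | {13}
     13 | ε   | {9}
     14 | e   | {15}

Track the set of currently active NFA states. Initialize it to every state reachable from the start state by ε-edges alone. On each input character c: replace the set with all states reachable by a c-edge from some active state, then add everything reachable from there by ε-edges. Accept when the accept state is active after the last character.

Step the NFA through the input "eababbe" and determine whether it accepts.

Answer: ACCEPT

Trace:
initial (ε-close {0}): {0,1,2,4,6,8,10,12,14}
'e' @ 1: {1,3,5,6,7,14,15}  [accepting]
'a' @ 2: {1,3,5,6,7,14}
'b' @ 3: {1,3,5,6,7,14}
'a' @ 4: {1,3,5,6,7,14}
'b' @ 5: {1,3,5,6,7,14}
'b' @ 6: {1,3,5,6,7,14}
'e' @ 7: {1,3,5,6,7,14,15}  [accepting]
after full input: {1,3,5,6,7,14,15}  (accept=15 in)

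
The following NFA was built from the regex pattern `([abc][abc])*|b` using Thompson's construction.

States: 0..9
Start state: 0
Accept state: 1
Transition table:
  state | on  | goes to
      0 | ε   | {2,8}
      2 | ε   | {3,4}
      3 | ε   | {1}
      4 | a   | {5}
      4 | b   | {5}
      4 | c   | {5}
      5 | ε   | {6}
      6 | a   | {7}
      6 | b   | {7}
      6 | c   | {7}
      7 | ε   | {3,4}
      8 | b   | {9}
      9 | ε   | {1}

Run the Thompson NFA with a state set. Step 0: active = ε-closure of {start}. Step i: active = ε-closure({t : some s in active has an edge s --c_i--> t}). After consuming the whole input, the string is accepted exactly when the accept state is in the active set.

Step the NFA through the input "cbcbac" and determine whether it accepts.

start: ε-closure({0}) = {0,1,2,3,4,8}
'c' @ 1: {5,6}
'b' @ 2: {1,3,4,7}  ✓accept
'c' @ 3: {5,6}
'b' @ 4: {1,3,4,7}  ✓accept
'a' @ 5: {5,6}
'c' @ 6: {1,3,4,7}  ✓accept
final: {1,3,4,7}; accept 1 in set

Answer: ACCEPT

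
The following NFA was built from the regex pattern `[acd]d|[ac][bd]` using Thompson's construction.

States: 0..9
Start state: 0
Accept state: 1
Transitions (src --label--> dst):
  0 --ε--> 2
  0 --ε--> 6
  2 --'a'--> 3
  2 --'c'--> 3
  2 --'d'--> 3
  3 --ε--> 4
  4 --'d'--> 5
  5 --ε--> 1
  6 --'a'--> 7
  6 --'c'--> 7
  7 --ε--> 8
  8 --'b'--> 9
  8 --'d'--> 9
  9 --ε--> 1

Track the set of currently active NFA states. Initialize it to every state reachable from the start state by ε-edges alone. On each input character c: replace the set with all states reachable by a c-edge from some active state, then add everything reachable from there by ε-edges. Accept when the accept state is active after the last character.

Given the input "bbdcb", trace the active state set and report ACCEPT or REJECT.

Answer: REJECT

Trace:
initial (ε-close {0}): {0,2,6}
'b' @ 1: {}  — no active states
rest 'bdcb' ignored (set empty)
after full input: {}  (accept=1 not in)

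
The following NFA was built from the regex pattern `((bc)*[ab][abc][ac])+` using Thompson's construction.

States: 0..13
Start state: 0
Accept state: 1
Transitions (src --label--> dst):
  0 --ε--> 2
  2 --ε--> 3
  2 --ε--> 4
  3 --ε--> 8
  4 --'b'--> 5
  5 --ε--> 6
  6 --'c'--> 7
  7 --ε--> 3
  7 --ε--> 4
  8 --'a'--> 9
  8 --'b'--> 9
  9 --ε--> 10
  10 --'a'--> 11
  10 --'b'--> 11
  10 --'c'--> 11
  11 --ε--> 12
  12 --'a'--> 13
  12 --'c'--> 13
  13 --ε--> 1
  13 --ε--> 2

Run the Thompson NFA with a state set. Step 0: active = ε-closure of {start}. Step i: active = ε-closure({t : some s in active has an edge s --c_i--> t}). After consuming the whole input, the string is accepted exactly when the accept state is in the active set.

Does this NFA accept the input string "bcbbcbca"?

Answer: ACCEPT

Derivation:
start: ε-closure({0}) = {0,2,3,4,8}
'b' @ 1: {5,6,9,10}
'c' @ 2: {3,4,7,8,11,12}
'b' @ 3: {5,6,9,10}
'b' @ 4: {11,12}
'c' @ 5: {1,2,3,4,8,13}  ✓accept
'b' @ 6: {5,6,9,10}
'c' @ 7: {3,4,7,8,11,12}
'a' @ 8: {1,2,3,4,8,9,10,13}  ✓accept
end set {1,2,3,4,8,9,10,13} — state 1 in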